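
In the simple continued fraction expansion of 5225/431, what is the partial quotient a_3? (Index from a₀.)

1

5225 = 12·431 + 53   →  a_0 = 12
431 = 8·53 + 7   →  a_1 = 8
53 = 7·7 + 4   →  a_2 = 7
7 = 1·4 + 3   →  a_3 = 1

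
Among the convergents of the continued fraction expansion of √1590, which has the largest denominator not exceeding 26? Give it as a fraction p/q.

319/8

√1590 = [39; 1, 6, 1, 78, …] (period length 4).
Convergents:
  p_0/q_0 = 39/1
  p_1/q_1 = 40/1
  p_2/q_2 = 279/7
  p_3/q_3 = 319/8
  p_4/q_4 = 25161/631
q_3 = 8 ≤ 26 < 631 = q_4, so the answer is 319/8.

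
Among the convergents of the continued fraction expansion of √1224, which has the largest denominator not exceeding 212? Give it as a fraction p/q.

√1224 = [34; 1, 68, …] (period length 2).
Convergents:
  p_0/q_0 = 34/1
  p_1/q_1 = 35/1
  p_2/q_2 = 2414/69
  p_3/q_3 = 2449/70
  p_4/q_4 = 168946/4829
q_3 = 70 ≤ 212 < 4829 = q_4, so the answer is 2449/70.

2449/70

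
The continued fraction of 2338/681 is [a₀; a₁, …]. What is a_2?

3

2338 = 3·681 + 295   →  a_0 = 3
681 = 2·295 + 91   →  a_1 = 2
295 = 3·91 + 22   →  a_2 = 3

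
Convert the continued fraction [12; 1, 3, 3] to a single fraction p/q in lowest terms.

166/13

Fold from the inside: start with 3/1.
  3 + 1/3 = 10/3
  1 + 3/10 = 13/10
  12 + 10/13 = 166/13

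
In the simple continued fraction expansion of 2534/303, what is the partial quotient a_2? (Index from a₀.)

1

2534 = 8·303 + 110   →  a_0 = 8
303 = 2·110 + 83   →  a_1 = 2
110 = 1·83 + 27   →  a_2 = 1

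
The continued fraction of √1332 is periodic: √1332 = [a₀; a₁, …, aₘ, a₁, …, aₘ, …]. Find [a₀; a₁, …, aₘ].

a₀ = ⌊√1332⌋ = 36.
With m₀=0, d₀=1 and mₖ₊₁ = dₖaₖ − mₖ, dₖ₊₁ = (n − mₖ₊₁²)/dₖ, aₖ₊₁ = ⌊(a₀+mₖ₊₁)/dₖ₊₁⌋:
  k=1: m=36, d=36, a=2
  k=2: m=36, d=1, a=72
d=1 and a=2a₀=72 at k=2, so the next step gives (m, d) = (36, 36) again — its k=1 value — and the period has length 2.

[36; 2, 72]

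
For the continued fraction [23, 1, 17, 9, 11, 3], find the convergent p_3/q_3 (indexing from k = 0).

Using pₖ = aₖpₖ₋₁ + pₖ₋₂, qₖ = aₖqₖ₋₁ + qₖ₋₂ (with p₋₁=1, p₋₂=0, q₋₁=0, q₋₂=1):
  k=0: a=23, p=23, q=1
  k=1: a=1, p=24, q=1
  k=2: a=17, p=431, q=18
  k=3: a=9, p=3903, q=163

3903/163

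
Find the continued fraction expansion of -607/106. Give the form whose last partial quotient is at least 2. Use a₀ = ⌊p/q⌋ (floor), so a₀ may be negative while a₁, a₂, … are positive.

-607 = -6×106 + 29
106 = 3×29 + 19
29 = 1×19 + 10
19 = 1×10 + 9
10 = 1×9 + 1
9 = 9×1 + 0  (stop)
So -607/106 = [-6; 3, 1, 1, 1, 9].

[-6; 3, 1, 1, 1, 9]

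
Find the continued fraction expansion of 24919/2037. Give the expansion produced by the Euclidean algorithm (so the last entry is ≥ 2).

24919 = 12*2037 + 475
2037 = 4*475 + 137
475 = 3*137 + 64
137 = 2*64 + 9
64 = 7*9 + 1
9 = 9*1 + 0  (stop)
So 24919/2037 = [12; 4, 3, 2, 7, 9].

[12; 4, 3, 2, 7, 9]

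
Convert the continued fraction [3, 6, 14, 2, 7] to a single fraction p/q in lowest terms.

4168/1317

Using pₖ = aₖpₖ₋₁ + pₖ₋₂ and qₖ = aₖqₖ₋₁ + qₖ₋₂:
  k=0: a=3, p=3, q=1
  k=1: a=6, p=19, q=6
  k=2: a=14, p=269, q=85
  k=3: a=2, p=557, q=176
  k=4: a=7, p=4168, q=1317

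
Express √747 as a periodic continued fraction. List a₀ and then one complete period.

a₀ = ⌊√747⌋ = 27.
With m₀=0, d₀=1 and mₖ₊₁ = dₖaₖ − mₖ, dₖ₊₁ = (n − mₖ₊₁²)/dₖ, aₖ₊₁ = ⌊(a₀+mₖ₊₁)/dₖ₊₁⌋:
  k=1: m=27, d=18, a=3
  k=2: m=27, d=1, a=54
d=1 and a=2a₀=54 at k=2, so the next step gives (m, d) = (27, 18) again — its k=1 value — and the period has length 2.

[27; 3, 54]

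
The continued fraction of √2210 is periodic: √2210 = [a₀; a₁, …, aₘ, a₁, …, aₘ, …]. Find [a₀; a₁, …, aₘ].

[47; 94]

a₀ = ⌊√2210⌋ = 47.
With m₀=0, d₀=1 and mₖ₊₁ = dₖaₖ − mₖ, dₖ₊₁ = (n − mₖ₊₁²)/dₖ, aₖ₊₁ = ⌊(a₀+mₖ₊₁)/dₖ₊₁⌋:
  k=1: m=47, d=1, a=94
d=1 and a=2a₀=94 at k=1, so the next step gives (m, d) = (47, 1) again — its k=1 value — and the period has length 1.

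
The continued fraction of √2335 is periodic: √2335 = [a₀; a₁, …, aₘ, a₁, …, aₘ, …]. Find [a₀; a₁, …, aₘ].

a₀ = ⌊√2335⌋ = 48.
With m₀=0, d₀=1 and mₖ₊₁ = dₖaₖ − mₖ, dₖ₊₁ = (n − mₖ₊₁²)/dₖ, aₖ₊₁ = ⌊(a₀+mₖ₊₁)/dₖ₊₁⌋:
  k=1: m=48, d=31, a=3
  k=2: m=45, d=10, a=9
  k=3: m=45, d=31, a=3
  k=4: m=48, d=1, a=96
d=1 and a=2a₀=96 at k=4, so the next step gives (m, d) = (48, 31) again — its k=1 value — and the period has length 4.

[48; 3, 9, 3, 96]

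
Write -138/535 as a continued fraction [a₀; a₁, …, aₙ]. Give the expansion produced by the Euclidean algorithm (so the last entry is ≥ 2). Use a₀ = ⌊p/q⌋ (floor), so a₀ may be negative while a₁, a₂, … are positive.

-138 = -1×535 + 397
535 = 1×397 + 138
397 = 2×138 + 121
138 = 1×121 + 17
121 = 7×17 + 2
17 = 8×2 + 1
2 = 2×1 + 0  (stop)
So -138/535 = [-1; 1, 2, 1, 7, 8, 2].

[-1; 1, 2, 1, 7, 8, 2]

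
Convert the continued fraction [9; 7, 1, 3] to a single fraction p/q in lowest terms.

283/31

Fold from the inside: start with 3/1.
  1 + 1/3 = 4/3
  7 + 3/4 = 31/4
  9 + 4/31 = 283/31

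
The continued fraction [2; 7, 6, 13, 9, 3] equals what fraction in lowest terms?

Using pₖ = aₖpₖ₋₁ + pₖ₋₂ and qₖ = aₖqₖ₋₁ + qₖ₋₂:
  k=0: a=2, p=2, q=1
  k=1: a=7, p=15, q=7
  k=2: a=6, p=92, q=43
  k=3: a=13, p=1211, q=566
  k=4: a=9, p=10991, q=5137
  k=5: a=3, p=34184, q=15977

34184/15977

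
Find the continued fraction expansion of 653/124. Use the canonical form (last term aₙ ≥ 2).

[5; 3, 1, 3, 8]

653 = 5×124 + 33
124 = 3×33 + 25
33 = 1×25 + 8
25 = 3×8 + 1
8 = 8×1 + 0  (stop)
So 653/124 = [5; 3, 1, 3, 8].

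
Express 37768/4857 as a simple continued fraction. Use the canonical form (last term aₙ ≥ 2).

[7; 1, 3, 2, 6, 2, 9, 4]

37768 = 7*4857 + 3769
4857 = 1*3769 + 1088
3769 = 3*1088 + 505
1088 = 2*505 + 78
505 = 6*78 + 37
78 = 2*37 + 4
37 = 9*4 + 1
4 = 4*1 + 0  (stop)
So 37768/4857 = [7; 1, 3, 2, 6, 2, 9, 4].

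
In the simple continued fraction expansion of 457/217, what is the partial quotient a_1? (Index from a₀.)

457 = 2·217 + 23   →  a_0 = 2
217 = 9·23 + 10   →  a_1 = 9

9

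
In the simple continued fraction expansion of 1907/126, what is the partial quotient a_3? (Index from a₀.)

1907 = 15·126 + 17   →  a_0 = 15
126 = 7·17 + 7   →  a_1 = 7
17 = 2·7 + 3   →  a_2 = 2
7 = 2·3 + 1   →  a_3 = 2

2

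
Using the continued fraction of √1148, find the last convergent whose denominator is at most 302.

9487/280

√1148 = [33; 1, 7, 2, 16, 2, 7, 1, 66, …] (period length 8).
Convergents:
  p_0/q_0 = 33/1
  p_1/q_1 = 34/1
  p_2/q_2 = 271/8
  p_3/q_3 = 576/17
  p_4/q_4 = 9487/280
  p_5/q_5 = 19550/577
q_4 = 280 ≤ 302 < 577 = q_5, so the answer is 9487/280.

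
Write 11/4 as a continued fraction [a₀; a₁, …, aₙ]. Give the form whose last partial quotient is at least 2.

11 = 2*4 + 3
4 = 1*3 + 1
3 = 3*1 + 0  (stop)
So 11/4 = [2; 1, 3].

[2; 1, 3]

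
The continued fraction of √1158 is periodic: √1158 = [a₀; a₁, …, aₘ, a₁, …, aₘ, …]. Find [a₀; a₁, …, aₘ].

[34; 34, 68]

a₀ = ⌊√1158⌋ = 34.
With m₀=0, d₀=1 and mₖ₊₁ = dₖaₖ − mₖ, dₖ₊₁ = (n − mₖ₊₁²)/dₖ, aₖ₊₁ = ⌊(a₀+mₖ₊₁)/dₖ₊₁⌋:
  k=1: m=34, d=2, a=34
  k=2: m=34, d=1, a=68
d=1 and a=2a₀=68 at k=2, so the next step gives (m, d) = (34, 2) again — its k=1 value — and the period has length 2.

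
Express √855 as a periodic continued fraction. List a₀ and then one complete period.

a₀ = ⌊√855⌋ = 29.
With m₀=0, d₀=1 and mₖ₊₁ = dₖaₖ − mₖ, dₖ₊₁ = (n − mₖ₊₁²)/dₖ, aₖ₊₁ = ⌊(a₀+mₖ₊₁)/dₖ₊₁⌋:
  k=1: m=29, d=14, a=4
  k=2: m=27, d=9, a=6
  k=3: m=27, d=14, a=4
  k=4: m=29, d=1, a=58
d=1 and a=2a₀=58 at k=4, so the next step gives (m, d) = (29, 14) again — its k=1 value — and the period has length 4.

[29; 4, 6, 4, 58]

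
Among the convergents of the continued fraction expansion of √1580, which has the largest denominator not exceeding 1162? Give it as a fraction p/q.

37881/953

√1580 = [39; 1, 2, 1, 78, …] (period length 4).
Convergents:
  p_0/q_0 = 39/1
  p_1/q_1 = 40/1
  p_2/q_2 = 119/3
  p_3/q_3 = 159/4
  p_4/q_4 = 12521/315
  p_5/q_5 = 12680/319
  p_6/q_6 = 37881/953
  p_7/q_7 = 50561/1272
q_6 = 953 ≤ 1162 < 1272 = q_7, so the answer is 37881/953.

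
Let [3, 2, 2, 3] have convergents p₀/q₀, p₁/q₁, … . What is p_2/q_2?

17/5

Using pₖ = aₖpₖ₋₁ + pₖ₋₂, qₖ = aₖqₖ₋₁ + qₖ₋₂ (with p₋₁=1, p₋₂=0, q₋₁=0, q₋₂=1):
  k=0: a=3, p=3, q=1
  k=1: a=2, p=7, q=2
  k=2: a=2, p=17, q=5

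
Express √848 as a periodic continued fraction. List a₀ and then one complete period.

a₀ = ⌊√848⌋ = 29.
With m₀=0, d₀=1 and mₖ₊₁ = dₖaₖ − mₖ, dₖ₊₁ = (n − mₖ₊₁²)/dₖ, aₖ₊₁ = ⌊(a₀+mₖ₊₁)/dₖ₊₁⌋:
  k=1: m=29, d=7, a=8
  k=2: m=27, d=17, a=3
  k=3: m=24, d=16, a=3
  k=4: m=24, d=17, a=3
  k=5: m=27, d=7, a=8
  k=6: m=29, d=1, a=58
d=1 and a=2a₀=58 at k=6, so the next step gives (m, d) = (29, 7) again — its k=1 value — and the period has length 6.

[29; 8, 3, 3, 3, 8, 58]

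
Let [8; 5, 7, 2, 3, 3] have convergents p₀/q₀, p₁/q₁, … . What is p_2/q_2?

Using pₖ = aₖpₖ₋₁ + pₖ₋₂, qₖ = aₖqₖ₋₁ + qₖ₋₂ (with p₋₁=1, p₋₂=0, q₋₁=0, q₋₂=1):
  k=0: a=8, p=8, q=1
  k=1: a=5, p=41, q=5
  k=2: a=7, p=295, q=36

295/36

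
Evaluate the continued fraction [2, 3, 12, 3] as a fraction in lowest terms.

Using pₖ = aₖpₖ₋₁ + pₖ₋₂ and qₖ = aₖqₖ₋₁ + qₖ₋₂:
  k=0: a=2, p=2, q=1
  k=1: a=3, p=7, q=3
  k=2: a=12, p=86, q=37
  k=3: a=3, p=265, q=114

265/114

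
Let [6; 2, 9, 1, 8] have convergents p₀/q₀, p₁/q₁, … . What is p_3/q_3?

136/21

Using pₖ = aₖpₖ₋₁ + pₖ₋₂, qₖ = aₖqₖ₋₁ + qₖ₋₂ (with p₋₁=1, p₋₂=0, q₋₁=0, q₋₂=1):
  k=0: a=6, p=6, q=1
  k=1: a=2, p=13, q=2
  k=2: a=9, p=123, q=19
  k=3: a=1, p=136, q=21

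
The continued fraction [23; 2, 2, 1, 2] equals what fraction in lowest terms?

Using pₖ = aₖpₖ₋₁ + pₖ₋₂ and qₖ = aₖqₖ₋₁ + qₖ₋₂:
  k=0: a=23, p=23, q=1
  k=1: a=2, p=47, q=2
  k=2: a=2, p=117, q=5
  k=3: a=1, p=164, q=7
  k=4: a=2, p=445, q=19

445/19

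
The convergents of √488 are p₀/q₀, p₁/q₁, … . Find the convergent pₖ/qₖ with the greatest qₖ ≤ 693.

10714/485

√488 = [22; 11, 44, …] (period length 2).
Convergents:
  p_0/q_0 = 22/1
  p_1/q_1 = 243/11
  p_2/q_2 = 10714/485
  p_3/q_3 = 118097/5346
q_2 = 485 ≤ 693 < 5346 = q_3, so the answer is 10714/485.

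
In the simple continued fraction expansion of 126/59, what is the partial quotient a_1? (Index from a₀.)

7

126 = 2·59 + 8   →  a_0 = 2
59 = 7·8 + 3   →  a_1 = 7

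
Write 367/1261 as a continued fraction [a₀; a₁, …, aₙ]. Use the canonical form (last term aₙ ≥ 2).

[0; 3, 2, 3, 2, 2, 9]

367 = 0×1261 + 367
1261 = 3×367 + 160
367 = 2×160 + 47
160 = 3×47 + 19
47 = 2×19 + 9
19 = 2×9 + 1
9 = 9×1 + 0  (stop)
So 367/1261 = [0; 3, 2, 3, 2, 2, 9].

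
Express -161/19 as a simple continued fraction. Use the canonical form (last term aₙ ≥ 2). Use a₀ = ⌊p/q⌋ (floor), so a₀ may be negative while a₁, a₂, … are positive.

-161 = -9*19 + 10
19 = 1*10 + 9
10 = 1*9 + 1
9 = 9*1 + 0  (stop)
So -161/19 = [-9; 1, 1, 9].

[-9; 1, 1, 9]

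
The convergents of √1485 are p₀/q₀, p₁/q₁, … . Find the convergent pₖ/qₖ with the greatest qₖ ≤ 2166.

√1485 = [38; 1, 1, 6, 1, 1, 76, …] (period length 6).
Convergents:
  p_0/q_0 = 38/1
  p_1/q_1 = 39/1
  p_2/q_2 = 77/2
  p_3/q_3 = 501/13
  p_4/q_4 = 578/15
  p_5/q_5 = 1079/28
  p_6/q_6 = 82582/2143
  p_7/q_7 = 83661/2171
q_6 = 2143 ≤ 2166 < 2171 = q_7, so the answer is 82582/2143.

82582/2143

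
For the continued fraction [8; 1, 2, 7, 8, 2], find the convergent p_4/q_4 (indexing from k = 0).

1554/179

Using pₖ = aₖpₖ₋₁ + pₖ₋₂, qₖ = aₖqₖ₋₁ + qₖ₋₂ (with p₋₁=1, p₋₂=0, q₋₁=0, q₋₂=1):
  k=0: a=8, p=8, q=1
  k=1: a=1, p=9, q=1
  k=2: a=2, p=26, q=3
  k=3: a=7, p=191, q=22
  k=4: a=8, p=1554, q=179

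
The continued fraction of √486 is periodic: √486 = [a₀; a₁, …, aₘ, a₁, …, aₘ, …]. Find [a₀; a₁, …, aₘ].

[22; 22, 44]

a₀ = ⌊√486⌋ = 22.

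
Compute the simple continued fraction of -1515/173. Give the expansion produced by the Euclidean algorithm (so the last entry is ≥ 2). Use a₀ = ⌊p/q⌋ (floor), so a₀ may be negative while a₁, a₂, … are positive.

[-9; 4, 8, 2, 2]

-1515 = -9·173 + 42
173 = 4·42 + 5
42 = 8·5 + 2
5 = 2·2 + 1
2 = 2·1 + 0  (stop)
So -1515/173 = [-9; 4, 8, 2, 2].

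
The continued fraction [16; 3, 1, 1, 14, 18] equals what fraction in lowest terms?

Fold from the inside: start with 18/1.
  14 + 1/18 = 253/18
  1 + 18/253 = 271/253
  1 + 253/271 = 524/271
  3 + 271/524 = 1843/524
  16 + 524/1843 = 30012/1843

30012/1843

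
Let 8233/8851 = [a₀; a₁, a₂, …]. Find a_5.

2

8233 = 0·8851 + 8233   →  a_0 = 0
8851 = 1·8233 + 618   →  a_1 = 1
8233 = 13·618 + 199   →  a_2 = 13
618 = 3·199 + 21   →  a_3 = 3
199 = 9·21 + 10   →  a_4 = 9
21 = 2·10 + 1   →  a_5 = 2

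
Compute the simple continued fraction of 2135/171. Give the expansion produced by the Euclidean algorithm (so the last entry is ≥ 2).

[12; 2, 16, 1, 1, 2]

2135 = 12*171 + 83
171 = 2*83 + 5
83 = 16*5 + 3
5 = 1*3 + 2
3 = 1*2 + 1
2 = 2*1 + 0  (stop)
So 2135/171 = [12; 2, 16, 1, 1, 2].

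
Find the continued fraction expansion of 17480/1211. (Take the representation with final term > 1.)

[14; 2, 3, 3, 4, 12]

17480 = 14*1211 + 526
1211 = 2*526 + 159
526 = 3*159 + 49
159 = 3*49 + 12
49 = 4*12 + 1
12 = 12*1 + 0  (stop)
So 17480/1211 = [14; 2, 3, 3, 4, 12].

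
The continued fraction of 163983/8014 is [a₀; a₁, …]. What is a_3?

11

163983 = 20·8014 + 3703   →  a_0 = 20
8014 = 2·3703 + 608   →  a_1 = 2
3703 = 6·608 + 55   →  a_2 = 6
608 = 11·55 + 3   →  a_3 = 11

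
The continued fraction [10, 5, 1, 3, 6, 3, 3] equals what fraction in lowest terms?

15352/1509

Fold from the inside: start with 3/1.
  3 + 1/3 = 10/3
  6 + 3/10 = 63/10
  3 + 10/63 = 199/63
  1 + 63/199 = 262/199
  5 + 199/262 = 1509/262
  10 + 262/1509 = 15352/1509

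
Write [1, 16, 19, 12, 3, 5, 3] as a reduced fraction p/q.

Using pₖ = aₖpₖ₋₁ + pₖ₋₂ and qₖ = aₖqₖ₋₁ + qₖ₋₂:
  k=0: a=1, p=1, q=1
  k=1: a=16, p=17, q=16
  k=2: a=19, p=324, q=305
  k=3: a=12, p=3905, q=3676
  k=4: a=3, p=12039, q=11333
  k=5: a=5, p=64100, q=60341
  k=6: a=3, p=204339, q=192356

204339/192356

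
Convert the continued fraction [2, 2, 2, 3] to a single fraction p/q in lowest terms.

41/17

Using pₖ = aₖpₖ₋₁ + pₖ₋₂ and qₖ = aₖqₖ₋₁ + qₖ₋₂:
  k=0: a=2, p=2, q=1
  k=1: a=2, p=5, q=2
  k=2: a=2, p=12, q=5
  k=3: a=3, p=41, q=17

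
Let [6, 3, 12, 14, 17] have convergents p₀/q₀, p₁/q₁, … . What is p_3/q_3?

3295/521

Using pₖ = aₖpₖ₋₁ + pₖ₋₂, qₖ = aₖqₖ₋₁ + qₖ₋₂ (with p₋₁=1, p₋₂=0, q₋₁=0, q₋₂=1):
  k=0: a=6, p=6, q=1
  k=1: a=3, p=19, q=3
  k=2: a=12, p=234, q=37
  k=3: a=14, p=3295, q=521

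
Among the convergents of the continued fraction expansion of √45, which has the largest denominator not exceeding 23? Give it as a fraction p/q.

√45 = [6; 1, 2, 2, 2, 1, 12, …] (period length 6).
Convergents:
  p_0/q_0 = 6/1
  p_1/q_1 = 7/1
  p_2/q_2 = 20/3
  p_3/q_3 = 47/7
  p_4/q_4 = 114/17
  p_5/q_5 = 161/24
q_4 = 17 ≤ 23 < 24 = q_5, so the answer is 114/17.

114/17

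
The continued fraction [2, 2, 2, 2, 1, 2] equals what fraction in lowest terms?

111/46

Fold from the inside: start with 2/1.
  1 + 1/2 = 3/2
  2 + 2/3 = 8/3
  2 + 3/8 = 19/8
  2 + 8/19 = 46/19
  2 + 19/46 = 111/46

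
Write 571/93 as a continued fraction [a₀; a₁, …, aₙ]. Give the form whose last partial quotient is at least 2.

571 = 6*93 + 13
93 = 7*13 + 2
13 = 6*2 + 1
2 = 2*1 + 0  (stop)
So 571/93 = [6; 7, 6, 2].

[6; 7, 6, 2]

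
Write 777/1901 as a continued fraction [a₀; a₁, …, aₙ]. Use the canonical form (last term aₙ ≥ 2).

[0; 2, 2, 4, 5, 1, 1, 7]

777 = 0×1901 + 777
1901 = 2×777 + 347
777 = 2×347 + 83
347 = 4×83 + 15
83 = 5×15 + 8
15 = 1×8 + 7
8 = 1×7 + 1
7 = 7×1 + 0  (stop)
So 777/1901 = [0; 2, 2, 4, 5, 1, 1, 7].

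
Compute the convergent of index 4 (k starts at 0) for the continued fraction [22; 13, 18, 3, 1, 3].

Using pₖ = aₖpₖ₋₁ + pₖ₋₂, qₖ = aₖqₖ₋₁ + qₖ₋₂ (with p₋₁=1, p₋₂=0, q₋₁=0, q₋₂=1):
  k=0: a=22, p=22, q=1
  k=1: a=13, p=287, q=13
  k=2: a=18, p=5188, q=235
  k=3: a=3, p=15851, q=718
  k=4: a=1, p=21039, q=953

21039/953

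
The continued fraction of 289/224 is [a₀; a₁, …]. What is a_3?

289 = 1·224 + 65   →  a_0 = 1
224 = 3·65 + 29   →  a_1 = 3
65 = 2·29 + 7   →  a_2 = 2
29 = 4·7 + 1   →  a_3 = 4

4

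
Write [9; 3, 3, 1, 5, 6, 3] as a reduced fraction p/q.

13625/1464

Fold from the inside: start with 3/1.
  6 + 1/3 = 19/3
  5 + 3/19 = 98/19
  1 + 19/98 = 117/98
  3 + 98/117 = 449/117
  3 + 117/449 = 1464/449
  9 + 449/1464 = 13625/1464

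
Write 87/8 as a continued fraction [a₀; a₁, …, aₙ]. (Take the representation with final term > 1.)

[10; 1, 7]

87 = 10*8 + 7
8 = 1*7 + 1
7 = 7*1 + 0  (stop)
So 87/8 = [10; 1, 7].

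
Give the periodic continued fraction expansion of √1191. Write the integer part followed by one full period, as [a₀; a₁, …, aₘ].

a₀ = ⌊√1191⌋ = 34.

[34; 1, 1, 22, 1, 1, 68]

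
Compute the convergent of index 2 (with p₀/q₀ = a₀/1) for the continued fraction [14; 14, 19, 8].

3757/267

Using pₖ = aₖpₖ₋₁ + pₖ₋₂, qₖ = aₖqₖ₋₁ + qₖ₋₂ (with p₋₁=1, p₋₂=0, q₋₁=0, q₋₂=1):
  k=0: a=14, p=14, q=1
  k=1: a=14, p=197, q=14
  k=2: a=19, p=3757, q=267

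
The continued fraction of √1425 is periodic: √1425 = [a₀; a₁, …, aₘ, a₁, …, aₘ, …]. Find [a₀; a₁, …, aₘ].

a₀ = ⌊√1425⌋ = 37.

[37; 1, 2, 1, 74]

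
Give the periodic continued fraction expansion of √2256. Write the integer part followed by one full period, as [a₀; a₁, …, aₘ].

a₀ = ⌊√2256⌋ = 47.
With m₀=0, d₀=1 and mₖ₊₁ = dₖaₖ − mₖ, dₖ₊₁ = (n − mₖ₊₁²)/dₖ, aₖ₊₁ = ⌊(a₀+mₖ₊₁)/dₖ₊₁⌋:
  k=1: m=47, d=47, a=2
  k=2: m=47, d=1, a=94
d=1 and a=2a₀=94 at k=2, so the next step gives (m, d) = (47, 47) again — its k=1 value — and the period has length 2.

[47; 2, 94]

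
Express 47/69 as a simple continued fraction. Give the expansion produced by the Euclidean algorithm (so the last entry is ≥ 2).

[0; 1, 2, 7, 3]

47 = 0·69 + 47
69 = 1·47 + 22
47 = 2·22 + 3
22 = 7·3 + 1
3 = 3·1 + 0  (stop)
So 47/69 = [0; 1, 2, 7, 3].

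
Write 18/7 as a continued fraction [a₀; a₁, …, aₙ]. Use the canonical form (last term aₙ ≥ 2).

18 = 2*7 + 4
7 = 1*4 + 3
4 = 1*3 + 1
3 = 3*1 + 0  (stop)
So 18/7 = [2; 1, 1, 3].

[2; 1, 1, 3]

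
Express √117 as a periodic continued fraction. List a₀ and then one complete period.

[10; 1, 4, 2, 4, 1, 20]

a₀ = ⌊√117⌋ = 10.
With m₀=0, d₀=1 and mₖ₊₁ = dₖaₖ − mₖ, dₖ₊₁ = (n − mₖ₊₁²)/dₖ, aₖ₊₁ = ⌊(a₀+mₖ₊₁)/dₖ₊₁⌋:
  k=1: m=10, d=17, a=1
  k=2: m=7, d=4, a=4
  k=3: m=9, d=9, a=2
  k=4: m=9, d=4, a=4
  k=5: m=7, d=17, a=1
  k=6: m=10, d=1, a=20
d=1 and a=2a₀=20 at k=6, so the next step gives (m, d) = (10, 17) again — its k=1 value — and the period has length 6.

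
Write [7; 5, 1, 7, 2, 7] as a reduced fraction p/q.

Using pₖ = aₖpₖ₋₁ + pₖ₋₂ and qₖ = aₖqₖ₋₁ + qₖ₋₂:
  k=0: a=7, p=7, q=1
  k=1: a=5, p=36, q=5
  k=2: a=1, p=43, q=6
  k=3: a=7, p=337, q=47
  k=4: a=2, p=717, q=100
  k=5: a=7, p=5356, q=747

5356/747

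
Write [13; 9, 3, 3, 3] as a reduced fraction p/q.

Using pₖ = aₖpₖ₋₁ + pₖ₋₂ and qₖ = aₖqₖ₋₁ + qₖ₋₂:
  k=0: a=13, p=13, q=1
  k=1: a=9, p=118, q=9
  k=2: a=3, p=367, q=28
  k=3: a=3, p=1219, q=93
  k=4: a=3, p=4024, q=307

4024/307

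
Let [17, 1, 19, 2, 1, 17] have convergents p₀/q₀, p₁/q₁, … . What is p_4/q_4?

1095/61

Using pₖ = aₖpₖ₋₁ + pₖ₋₂, qₖ = aₖqₖ₋₁ + qₖ₋₂ (with p₋₁=1, p₋₂=0, q₋₁=0, q₋₂=1):
  k=0: a=17, p=17, q=1
  k=1: a=1, p=18, q=1
  k=2: a=19, p=359, q=20
  k=3: a=2, p=736, q=41
  k=4: a=1, p=1095, q=61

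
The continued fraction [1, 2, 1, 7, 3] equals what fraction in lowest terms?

Using pₖ = aₖpₖ₋₁ + pₖ₋₂ and qₖ = aₖqₖ₋₁ + qₖ₋₂:
  k=0: a=1, p=1, q=1
  k=1: a=2, p=3, q=2
  k=2: a=1, p=4, q=3
  k=3: a=7, p=31, q=23
  k=4: a=3, p=97, q=72

97/72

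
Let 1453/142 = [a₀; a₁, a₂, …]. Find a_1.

4

1453 = 10·142 + 33   →  a_0 = 10
142 = 4·33 + 10   →  a_1 = 4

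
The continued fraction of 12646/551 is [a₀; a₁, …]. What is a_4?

12646 = 22·551 + 524   →  a_0 = 22
551 = 1·524 + 27   →  a_1 = 1
524 = 19·27 + 11   →  a_2 = 19
27 = 2·11 + 5   →  a_3 = 2
11 = 2·5 + 1   →  a_4 = 2

2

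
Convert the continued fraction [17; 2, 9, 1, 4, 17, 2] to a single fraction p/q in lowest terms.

63734/3647

Fold from the inside: start with 2/1.
  17 + 1/2 = 35/2
  4 + 2/35 = 142/35
  1 + 35/142 = 177/142
  9 + 142/177 = 1735/177
  2 + 177/1735 = 3647/1735
  17 + 1735/3647 = 63734/3647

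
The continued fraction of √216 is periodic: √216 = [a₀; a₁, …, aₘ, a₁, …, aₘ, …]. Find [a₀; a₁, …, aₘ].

[14; 1, 2, 3, 2, 1, 28]

a₀ = ⌊√216⌋ = 14.
With m₀=0, d₀=1 and mₖ₊₁ = dₖaₖ − mₖ, dₖ₊₁ = (n − mₖ₊₁²)/dₖ, aₖ₊₁ = ⌊(a₀+mₖ₊₁)/dₖ₊₁⌋:
  k=1: m=14, d=20, a=1
  k=2: m=6, d=9, a=2
  k=3: m=12, d=8, a=3
  k=4: m=12, d=9, a=2
  k=5: m=6, d=20, a=1
  k=6: m=14, d=1, a=28
d=1 and a=2a₀=28 at k=6, so the next step gives (m, d) = (14, 20) again — its k=1 value — and the period has length 6.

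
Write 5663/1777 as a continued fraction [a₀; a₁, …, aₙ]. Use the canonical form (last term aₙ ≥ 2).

[3; 5, 2, 1, 5, 6, 3]

5663 = 3*1777 + 332
1777 = 5*332 + 117
332 = 2*117 + 98
117 = 1*98 + 19
98 = 5*19 + 3
19 = 6*3 + 1
3 = 3*1 + 0  (stop)
So 5663/1777 = [3; 5, 2, 1, 5, 6, 3].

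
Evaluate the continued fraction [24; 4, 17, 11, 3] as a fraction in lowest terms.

57173/2358

Fold from the inside: start with 3/1.
  11 + 1/3 = 34/3
  17 + 3/34 = 581/34
  4 + 34/581 = 2358/581
  24 + 581/2358 = 57173/2358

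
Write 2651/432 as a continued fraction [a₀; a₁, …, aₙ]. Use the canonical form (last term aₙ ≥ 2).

2651 = 6*432 + 59
432 = 7*59 + 19
59 = 3*19 + 2
19 = 9*2 + 1
2 = 2*1 + 0  (stop)
So 2651/432 = [6; 7, 3, 9, 2].

[6; 7, 3, 9, 2]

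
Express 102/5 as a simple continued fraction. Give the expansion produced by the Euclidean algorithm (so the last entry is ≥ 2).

[20; 2, 2]

102 = 20×5 + 2
5 = 2×2 + 1
2 = 2×1 + 0  (stop)
So 102/5 = [20; 2, 2].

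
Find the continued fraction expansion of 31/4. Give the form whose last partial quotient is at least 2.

31 = 7×4 + 3
4 = 1×3 + 1
3 = 3×1 + 0  (stop)
So 31/4 = [7; 1, 3].

[7; 1, 3]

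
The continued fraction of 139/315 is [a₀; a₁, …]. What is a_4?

3

139 = 0·315 + 139   →  a_0 = 0
315 = 2·139 + 37   →  a_1 = 2
139 = 3·37 + 28   →  a_2 = 3
37 = 1·28 + 9   →  a_3 = 1
28 = 3·9 + 1   →  a_4 = 3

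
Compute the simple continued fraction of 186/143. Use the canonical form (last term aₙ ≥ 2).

[1; 3, 3, 14]

186 = 1·143 + 43
143 = 3·43 + 14
43 = 3·14 + 1
14 = 14·1 + 0  (stop)
So 186/143 = [1; 3, 3, 14].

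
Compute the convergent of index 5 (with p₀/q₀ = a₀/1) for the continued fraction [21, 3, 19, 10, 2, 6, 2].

169064/7927

Using pₖ = aₖpₖ₋₁ + pₖ₋₂, qₖ = aₖqₖ₋₁ + qₖ₋₂ (with p₋₁=1, p₋₂=0, q₋₁=0, q₋₂=1):
  k=0: a=21, p=21, q=1
  k=1: a=3, p=64, q=3
  k=2: a=19, p=1237, q=58
  k=3: a=10, p=12434, q=583
  k=4: a=2, p=26105, q=1224
  k=5: a=6, p=169064, q=7927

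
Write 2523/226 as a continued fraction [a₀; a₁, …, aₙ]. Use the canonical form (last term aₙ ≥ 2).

[11; 6, 9, 4]

2523 = 11*226 + 37
226 = 6*37 + 4
37 = 9*4 + 1
4 = 4*1 + 0  (stop)
So 2523/226 = [11; 6, 9, 4].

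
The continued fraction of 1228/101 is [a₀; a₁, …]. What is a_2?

3

1228 = 12·101 + 16   →  a_0 = 12
101 = 6·16 + 5   →  a_1 = 6
16 = 3·5 + 1   →  a_2 = 3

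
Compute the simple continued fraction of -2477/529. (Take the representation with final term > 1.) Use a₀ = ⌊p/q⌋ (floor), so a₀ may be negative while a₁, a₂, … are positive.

-2477 = -5×529 + 168
529 = 3×168 + 25
168 = 6×25 + 18
25 = 1×18 + 7
18 = 2×7 + 4
7 = 1×4 + 3
4 = 1×3 + 1
3 = 3×1 + 0  (stop)
So -2477/529 = [-5; 3, 6, 1, 2, 1, 1, 3].

[-5; 3, 6, 1, 2, 1, 1, 3]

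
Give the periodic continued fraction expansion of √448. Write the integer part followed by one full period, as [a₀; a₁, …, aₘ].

a₀ = ⌊√448⌋ = 21.
With m₀=0, d₀=1 and mₖ₊₁ = dₖaₖ − mₖ, dₖ₊₁ = (n − mₖ₊₁²)/dₖ, aₖ₊₁ = ⌊(a₀+mₖ₊₁)/dₖ₊₁⌋:
  k=1: m=21, d=7, a=6
  k=2: m=21, d=1, a=42
d=1 and a=2a₀=42 at k=2, so the next step gives (m, d) = (21, 7) again — its k=1 value — and the period has length 2.

[21; 6, 42]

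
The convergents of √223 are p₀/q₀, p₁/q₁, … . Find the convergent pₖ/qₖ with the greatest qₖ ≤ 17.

√223 = [14; 1, 13, 1, 28, …] (period length 4).
Convergents:
  p_0/q_0 = 14/1
  p_1/q_1 = 15/1
  p_2/q_2 = 209/14
  p_3/q_3 = 224/15
  p_4/q_4 = 6481/434
q_3 = 15 ≤ 17 < 434 = q_4, so the answer is 224/15.

224/15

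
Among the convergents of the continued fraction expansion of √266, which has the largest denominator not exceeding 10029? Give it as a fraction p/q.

√266 = [16; 3, 4, 3, 32, …] (period length 4).
Convergents:
  p_0/q_0 = 16/1
  p_1/q_1 = 49/3
  p_2/q_2 = 212/13
  p_3/q_3 = 685/42
  p_4/q_4 = 22132/1357
  p_5/q_5 = 67081/4113
  p_6/q_6 = 290456/17809
q_5 = 4113 ≤ 10029 < 17809 = q_6, so the answer is 67081/4113.

67081/4113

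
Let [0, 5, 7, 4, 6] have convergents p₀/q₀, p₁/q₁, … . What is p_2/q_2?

Using pₖ = aₖpₖ₋₁ + pₖ₋₂, qₖ = aₖqₖ₋₁ + qₖ₋₂ (with p₋₁=1, p₋₂=0, q₋₁=0, q₋₂=1):
  k=0: a=0, p=0, q=1
  k=1: a=5, p=1, q=5
  k=2: a=7, p=7, q=36

7/36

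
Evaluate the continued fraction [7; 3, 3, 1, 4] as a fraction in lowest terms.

453/62

Fold from the inside: start with 4/1.
  1 + 1/4 = 5/4
  3 + 4/5 = 19/5
  3 + 5/19 = 62/19
  7 + 19/62 = 453/62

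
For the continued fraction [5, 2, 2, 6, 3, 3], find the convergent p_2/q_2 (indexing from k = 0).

27/5

Using pₖ = aₖpₖ₋₁ + pₖ₋₂, qₖ = aₖqₖ₋₁ + qₖ₋₂ (with p₋₁=1, p₋₂=0, q₋₁=0, q₋₂=1):
  k=0: a=5, p=5, q=1
  k=1: a=2, p=11, q=2
  k=2: a=2, p=27, q=5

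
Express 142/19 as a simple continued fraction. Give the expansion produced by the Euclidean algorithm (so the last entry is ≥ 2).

142 = 7*19 + 9
19 = 2*9 + 1
9 = 9*1 + 0  (stop)
So 142/19 = [7; 2, 9].

[7; 2, 9]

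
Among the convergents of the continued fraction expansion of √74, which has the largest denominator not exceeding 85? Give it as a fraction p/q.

√74 = [8; 1, 1, 1, 1, 16, …] (period length 5).
Convergents:
  p_0/q_0 = 8/1
  p_1/q_1 = 9/1
  p_2/q_2 = 17/2
  p_3/q_3 = 26/3
  p_4/q_4 = 43/5
  p_5/q_5 = 714/83
  p_6/q_6 = 757/88
q_5 = 83 ≤ 85 < 88 = q_6, so the answer is 714/83.

714/83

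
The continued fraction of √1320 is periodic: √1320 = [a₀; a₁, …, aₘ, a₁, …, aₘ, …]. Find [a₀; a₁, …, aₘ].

[36; 3, 72]

a₀ = ⌊√1320⌋ = 36.
With m₀=0, d₀=1 and mₖ₊₁ = dₖaₖ − mₖ, dₖ₊₁ = (n − mₖ₊₁²)/dₖ, aₖ₊₁ = ⌊(a₀+mₖ₊₁)/dₖ₊₁⌋:
  k=1: m=36, d=24, a=3
  k=2: m=36, d=1, a=72
d=1 and a=2a₀=72 at k=2, so the next step gives (m, d) = (36, 24) again — its k=1 value — and the period has length 2.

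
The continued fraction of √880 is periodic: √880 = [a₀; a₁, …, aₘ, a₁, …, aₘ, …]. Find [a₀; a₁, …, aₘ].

a₀ = ⌊√880⌋ = 29.

[29; 1, 1, 1, 58]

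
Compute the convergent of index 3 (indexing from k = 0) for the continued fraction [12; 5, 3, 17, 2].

3376/277

Using pₖ = aₖpₖ₋₁ + pₖ₋₂, qₖ = aₖqₖ₋₁ + qₖ₋₂ (with p₋₁=1, p₋₂=0, q₋₁=0, q₋₂=1):
  k=0: a=12, p=12, q=1
  k=1: a=5, p=61, q=5
  k=2: a=3, p=195, q=16
  k=3: a=17, p=3376, q=277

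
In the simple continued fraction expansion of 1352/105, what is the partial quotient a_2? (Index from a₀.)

7

1352 = 12·105 + 92   →  a_0 = 12
105 = 1·92 + 13   →  a_1 = 1
92 = 7·13 + 1   →  a_2 = 7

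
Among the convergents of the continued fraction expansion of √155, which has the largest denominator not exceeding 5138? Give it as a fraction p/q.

55788/4481

√155 = [12; 2, 4, 2, 24, …] (period length 4).
Convergents:
  p_0/q_0 = 12/1
  p_1/q_1 = 25/2
  p_2/q_2 = 112/9
  p_3/q_3 = 249/20
  p_4/q_4 = 6088/489
  p_5/q_5 = 12425/998
  p_6/q_6 = 55788/4481
  p_7/q_7 = 124001/9960
q_6 = 4481 ≤ 5138 < 9960 = q_7, so the answer is 55788/4481.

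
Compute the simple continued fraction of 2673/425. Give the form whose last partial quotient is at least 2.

2673 = 6·425 + 123
425 = 3·123 + 56
123 = 2·56 + 11
56 = 5·11 + 1
11 = 11·1 + 0  (stop)
So 2673/425 = [6; 3, 2, 5, 11].

[6; 3, 2, 5, 11]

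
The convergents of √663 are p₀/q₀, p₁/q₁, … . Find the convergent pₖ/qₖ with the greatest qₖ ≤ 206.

√663 = [25; 1, 2, 1, 50, …] (period length 4).
Convergents:
  p_0/q_0 = 25/1
  p_1/q_1 = 26/1
  p_2/q_2 = 77/3
  p_3/q_3 = 103/4
  p_4/q_4 = 5227/203
  p_5/q_5 = 5330/207
q_4 = 203 ≤ 206 < 207 = q_5, so the answer is 5227/203.

5227/203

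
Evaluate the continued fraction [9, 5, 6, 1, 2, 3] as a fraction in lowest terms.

3172/345

Using pₖ = aₖpₖ₋₁ + pₖ₋₂ and qₖ = aₖqₖ₋₁ + qₖ₋₂:
  k=0: a=9, p=9, q=1
  k=1: a=5, p=46, q=5
  k=2: a=6, p=285, q=31
  k=3: a=1, p=331, q=36
  k=4: a=2, p=947, q=103
  k=5: a=3, p=3172, q=345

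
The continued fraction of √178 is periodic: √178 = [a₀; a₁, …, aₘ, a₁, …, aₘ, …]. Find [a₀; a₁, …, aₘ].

[13; 2, 1, 12, 1, 2, 26]

a₀ = ⌊√178⌋ = 13.
With m₀=0, d₀=1 and mₖ₊₁ = dₖaₖ − mₖ, dₖ₊₁ = (n − mₖ₊₁²)/dₖ, aₖ₊₁ = ⌊(a₀+mₖ₊₁)/dₖ₊₁⌋:
  k=1: m=13, d=9, a=2
  k=2: m=5, d=17, a=1
  k=3: m=12, d=2, a=12
  k=4: m=12, d=17, a=1
  k=5: m=5, d=9, a=2
  k=6: m=13, d=1, a=26
d=1 and a=2a₀=26 at k=6, so the next step gives (m, d) = (13, 9) again — its k=1 value — and the period has length 6.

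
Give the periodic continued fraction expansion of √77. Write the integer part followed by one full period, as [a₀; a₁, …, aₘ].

[8; 1, 3, 2, 3, 1, 16]

a₀ = ⌊√77⌋ = 8.
With m₀=0, d₀=1 and mₖ₊₁ = dₖaₖ − mₖ, dₖ₊₁ = (n − mₖ₊₁²)/dₖ, aₖ₊₁ = ⌊(a₀+mₖ₊₁)/dₖ₊₁⌋:
  k=1: m=8, d=13, a=1
  k=2: m=5, d=4, a=3
  k=3: m=7, d=7, a=2
  k=4: m=7, d=4, a=3
  k=5: m=5, d=13, a=1
  k=6: m=8, d=1, a=16
d=1 and a=2a₀=16 at k=6, so the next step gives (m, d) = (8, 13) again — its k=1 value — and the period has length 6.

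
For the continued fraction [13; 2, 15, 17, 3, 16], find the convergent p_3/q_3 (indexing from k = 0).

7133/529

Using pₖ = aₖpₖ₋₁ + pₖ₋₂, qₖ = aₖqₖ₋₁ + qₖ₋₂ (with p₋₁=1, p₋₂=0, q₋₁=0, q₋₂=1):
  k=0: a=13, p=13, q=1
  k=1: a=2, p=27, q=2
  k=2: a=15, p=418, q=31
  k=3: a=17, p=7133, q=529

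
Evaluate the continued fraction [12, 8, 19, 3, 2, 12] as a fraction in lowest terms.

Using pₖ = aₖpₖ₋₁ + pₖ₋₂ and qₖ = aₖqₖ₋₁ + qₖ₋₂:
  k=0: a=12, p=12, q=1
  k=1: a=8, p=97, q=8
  k=2: a=19, p=1855, q=153
  k=3: a=3, p=5662, q=467
  k=4: a=2, p=13179, q=1087
  k=5: a=12, p=163810, q=13511

163810/13511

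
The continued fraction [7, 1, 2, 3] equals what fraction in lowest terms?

77/10

Fold from the inside: start with 3/1.
  2 + 1/3 = 7/3
  1 + 3/7 = 10/7
  7 + 7/10 = 77/10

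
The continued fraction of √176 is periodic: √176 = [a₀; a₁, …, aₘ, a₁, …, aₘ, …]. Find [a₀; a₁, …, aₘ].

[13; 3, 1, 3, 26]

a₀ = ⌊√176⌋ = 13.
With m₀=0, d₀=1 and mₖ₊₁ = dₖaₖ − mₖ, dₖ₊₁ = (n − mₖ₊₁²)/dₖ, aₖ₊₁ = ⌊(a₀+mₖ₊₁)/dₖ₊₁⌋:
  k=1: m=13, d=7, a=3
  k=2: m=8, d=16, a=1
  k=3: m=8, d=7, a=3
  k=4: m=13, d=1, a=26
d=1 and a=2a₀=26 at k=4, so the next step gives (m, d) = (13, 7) again — its k=1 value — and the period has length 4.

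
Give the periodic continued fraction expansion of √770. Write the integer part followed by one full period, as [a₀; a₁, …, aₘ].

[27; 1, 2, 1, 54]

a₀ = ⌊√770⌋ = 27.
With m₀=0, d₀=1 and mₖ₊₁ = dₖaₖ − mₖ, dₖ₊₁ = (n − mₖ₊₁²)/dₖ, aₖ₊₁ = ⌊(a₀+mₖ₊₁)/dₖ₊₁⌋:
  k=1: m=27, d=41, a=1
  k=2: m=14, d=14, a=2
  k=3: m=14, d=41, a=1
  k=4: m=27, d=1, a=54
d=1 and a=2a₀=54 at k=4, so the next step gives (m, d) = (27, 41) again — its k=1 value — and the period has length 4.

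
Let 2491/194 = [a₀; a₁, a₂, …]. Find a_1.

1

2491 = 12·194 + 163   →  a_0 = 12
194 = 1·163 + 31   →  a_1 = 1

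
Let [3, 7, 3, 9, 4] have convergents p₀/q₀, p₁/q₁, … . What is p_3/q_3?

Using pₖ = aₖpₖ₋₁ + pₖ₋₂, qₖ = aₖqₖ₋₁ + qₖ₋₂ (with p₋₁=1, p₋₂=0, q₋₁=0, q₋₂=1):
  k=0: a=3, p=3, q=1
  k=1: a=7, p=22, q=7
  k=2: a=3, p=69, q=22
  k=3: a=9, p=643, q=205

643/205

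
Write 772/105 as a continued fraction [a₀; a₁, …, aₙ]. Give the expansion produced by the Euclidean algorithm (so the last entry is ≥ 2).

[7; 2, 1, 5, 6]

772 = 7×105 + 37
105 = 2×37 + 31
37 = 1×31 + 6
31 = 5×6 + 1
6 = 6×1 + 0  (stop)
So 772/105 = [7; 2, 1, 5, 6].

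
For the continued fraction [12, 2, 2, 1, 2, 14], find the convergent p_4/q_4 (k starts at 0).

Using pₖ = aₖpₖ₋₁ + pₖ₋₂, qₖ = aₖqₖ₋₁ + qₖ₋₂ (with p₋₁=1, p₋₂=0, q₋₁=0, q₋₂=1):
  k=0: a=12, p=12, q=1
  k=1: a=2, p=25, q=2
  k=2: a=2, p=62, q=5
  k=3: a=1, p=87, q=7
  k=4: a=2, p=236, q=19

236/19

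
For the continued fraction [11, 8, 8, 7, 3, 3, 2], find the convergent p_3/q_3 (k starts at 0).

Using pₖ = aₖpₖ₋₁ + pₖ₋₂, qₖ = aₖqₖ₋₁ + qₖ₋₂ (with p₋₁=1, p₋₂=0, q₋₁=0, q₋₂=1):
  k=0: a=11, p=11, q=1
  k=1: a=8, p=89, q=8
  k=2: a=8, p=723, q=65
  k=3: a=7, p=5150, q=463

5150/463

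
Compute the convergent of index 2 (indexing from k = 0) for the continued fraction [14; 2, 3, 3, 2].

101/7

Using pₖ = aₖpₖ₋₁ + pₖ₋₂, qₖ = aₖqₖ₋₁ + qₖ₋₂ (with p₋₁=1, p₋₂=0, q₋₁=0, q₋₂=1):
  k=0: a=14, p=14, q=1
  k=1: a=2, p=29, q=2
  k=2: a=3, p=101, q=7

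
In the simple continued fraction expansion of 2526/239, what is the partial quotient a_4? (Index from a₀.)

2526 = 10·239 + 136   →  a_0 = 10
239 = 1·136 + 103   →  a_1 = 1
136 = 1·103 + 33   →  a_2 = 1
103 = 3·33 + 4   →  a_3 = 3
33 = 8·4 + 1   →  a_4 = 8

8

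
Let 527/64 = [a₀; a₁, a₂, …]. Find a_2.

3

527 = 8·64 + 15   →  a_0 = 8
64 = 4·15 + 4   →  a_1 = 4
15 = 3·4 + 3   →  a_2 = 3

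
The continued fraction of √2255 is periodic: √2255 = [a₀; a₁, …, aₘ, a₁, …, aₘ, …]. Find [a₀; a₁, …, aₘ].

[47; 2, 18, 2, 94]

a₀ = ⌊√2255⌋ = 47.
With m₀=0, d₀=1 and mₖ₊₁ = dₖaₖ − mₖ, dₖ₊₁ = (n − mₖ₊₁²)/dₖ, aₖ₊₁ = ⌊(a₀+mₖ₊₁)/dₖ₊₁⌋:
  k=1: m=47, d=46, a=2
  k=2: m=45, d=5, a=18
  k=3: m=45, d=46, a=2
  k=4: m=47, d=1, a=94
d=1 and a=2a₀=94 at k=4, so the next step gives (m, d) = (47, 46) again — its k=1 value — and the period has length 4.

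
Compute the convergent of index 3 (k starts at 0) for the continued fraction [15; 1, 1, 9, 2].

Using pₖ = aₖpₖ₋₁ + pₖ₋₂, qₖ = aₖqₖ₋₁ + qₖ₋₂ (with p₋₁=1, p₋₂=0, q₋₁=0, q₋₂=1):
  k=0: a=15, p=15, q=1
  k=1: a=1, p=16, q=1
  k=2: a=1, p=31, q=2
  k=3: a=9, p=295, q=19

295/19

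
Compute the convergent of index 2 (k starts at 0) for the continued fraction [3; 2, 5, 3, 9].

Using pₖ = aₖpₖ₋₁ + pₖ₋₂, qₖ = aₖqₖ₋₁ + qₖ₋₂ (with p₋₁=1, p₋₂=0, q₋₁=0, q₋₂=1):
  k=0: a=3, p=3, q=1
  k=1: a=2, p=7, q=2
  k=2: a=5, p=38, q=11

38/11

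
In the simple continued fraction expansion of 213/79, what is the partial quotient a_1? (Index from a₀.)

1

213 = 2·79 + 55   →  a_0 = 2
79 = 1·55 + 24   →  a_1 = 1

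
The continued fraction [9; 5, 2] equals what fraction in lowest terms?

101/11

Fold from the inside: start with 2/1.
  5 + 1/2 = 11/2
  9 + 2/11 = 101/11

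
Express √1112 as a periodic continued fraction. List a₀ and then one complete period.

[33; 2, 1, 7, 1, 2, 66]

a₀ = ⌊√1112⌋ = 33.
With m₀=0, d₀=1 and mₖ₊₁ = dₖaₖ − mₖ, dₖ₊₁ = (n − mₖ₊₁²)/dₖ, aₖ₊₁ = ⌊(a₀+mₖ₊₁)/dₖ₊₁⌋:
  k=1: m=33, d=23, a=2
  k=2: m=13, d=41, a=1
  k=3: m=28, d=8, a=7
  k=4: m=28, d=41, a=1
  k=5: m=13, d=23, a=2
  k=6: m=33, d=1, a=66
d=1 and a=2a₀=66 at k=6, so the next step gives (m, d) = (33, 23) again — its k=1 value — and the period has length 6.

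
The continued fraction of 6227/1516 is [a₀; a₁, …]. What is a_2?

6227 = 4·1516 + 163   →  a_0 = 4
1516 = 9·163 + 49   →  a_1 = 9
163 = 3·49 + 16   →  a_2 = 3

3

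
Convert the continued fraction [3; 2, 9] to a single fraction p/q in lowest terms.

66/19

Using pₖ = aₖpₖ₋₁ + pₖ₋₂ and qₖ = aₖqₖ₋₁ + qₖ₋₂:
  k=0: a=3, p=3, q=1
  k=1: a=2, p=7, q=2
  k=2: a=9, p=66, q=19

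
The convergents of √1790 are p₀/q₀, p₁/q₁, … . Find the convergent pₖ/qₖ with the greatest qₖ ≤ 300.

√1790 = [42; 3, 4, 8, 4, 3, 84, …] (period length 6).
Convergents:
  p_0/q_0 = 42/1
  p_1/q_1 = 127/3
  p_2/q_2 = 550/13
  p_3/q_3 = 4527/107
  p_4/q_4 = 18658/441
q_3 = 107 ≤ 300 < 441 = q_4, so the answer is 4527/107.

4527/107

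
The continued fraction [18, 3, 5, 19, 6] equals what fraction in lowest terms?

Fold from the inside: start with 6/1.
  19 + 1/6 = 115/6
  5 + 6/115 = 581/115
  3 + 115/581 = 1858/581
  18 + 581/1858 = 34025/1858

34025/1858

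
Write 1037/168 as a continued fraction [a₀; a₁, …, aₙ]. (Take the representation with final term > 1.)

1037 = 6×168 + 29
168 = 5×29 + 23
29 = 1×23 + 6
23 = 3×6 + 5
6 = 1×5 + 1
5 = 5×1 + 0  (stop)
So 1037/168 = [6; 5, 1, 3, 1, 5].

[6; 5, 1, 3, 1, 5]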